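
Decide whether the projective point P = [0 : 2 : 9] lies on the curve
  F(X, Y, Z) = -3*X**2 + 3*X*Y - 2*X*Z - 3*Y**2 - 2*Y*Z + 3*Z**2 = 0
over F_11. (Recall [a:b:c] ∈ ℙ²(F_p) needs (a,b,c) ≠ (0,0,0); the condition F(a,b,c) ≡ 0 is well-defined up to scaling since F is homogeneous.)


F(0,2,9) ≡ 8 (mod 11); P is NOT on the curve.

Evaluate F(0, 2, 9) term-by-term (mod 11).
  -3*X**2 ↦ -3·0·1·1 = 0
  3*X*Y ↦ 3·0·2·1 = 0
  -2*X*Z ↦ -2·0·1·9 = 0
  -3*Y**2 ↦ -3·1·4·1 = -12
  -2*Y*Z ↦ -2·1·2·9 = -36
  3*Z**2 ↦ 3·1·1·81 = 243
Sum: F(0, 2, 9) = (0) + (0) + (0) + (-12) + (-36) + (243) = 195.
Reducing mod 11: 195 ≡ 8 (mod 11).
Since F(a, b, c) ≡ 8 ≠ 0 (mod 11), P does NOT lie on the curve.


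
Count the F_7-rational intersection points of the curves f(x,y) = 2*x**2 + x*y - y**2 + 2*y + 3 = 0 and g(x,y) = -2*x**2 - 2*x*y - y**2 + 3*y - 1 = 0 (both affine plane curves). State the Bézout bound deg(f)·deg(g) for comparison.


Common zeros: {(2, 3)}; count = 1; Bézout bound = 4.

deg(f) = 2, deg(g) = 2, so Bézout bound = 4.
Scan x ∈ F_7. For each x, list the y ∈ F_7 with f(x, y) ≡ 0 and those with g(x, y) ≡ 0 (mod 7); the common zeros in that column are the intersection.
  x = 0: f ≡ 0 at y ∈ {3, 6}; g ≡ 0 at y ∈ ∅; common: ∅.
  x = 1: f ≡ 0 at y ∈ {1, 2}; g ≡ 0 at y ∈ ∅; common: ∅.
  x = 2: f ≡ 0 at y ∈ {1, 3}; g ≡ 0 at y ∈ {3}; common: {3}.
  x = 3: f ≡ 0 at y ∈ {0, 5}; g ≡ 0 at y ∈ ∅; common: ∅.
  x = 4: f ≡ 0 at y ∈ {0, 6}; g ≡ 0 at y ∈ ∅; common: ∅.
  x = 5: f ≡ 0 at y ∈ {2, 5}; g ≡ 0 at y ∈ ∅; common: ∅.
  x = 6: f ≡ 0 at y ∈ {4}; g ≡ 0 at y ∈ ∅; common: ∅.
Collecting: common zeros = {(2, 3)}, so the count is 1.
Comparison with the Bézout bound: 1 ≤ 4 = deg(f)·deg(g), as expected for curves with no common component (the affine F_7-count falls short of the bound because intersections may lie at infinity, over extension fields, or carry multiplicity).


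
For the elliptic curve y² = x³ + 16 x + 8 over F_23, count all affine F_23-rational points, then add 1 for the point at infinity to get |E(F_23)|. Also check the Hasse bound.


Affine points = {(0, 10), (0, 13), (1, 5), (1, 18), (2, 5), (2, 18), (5, 11), (5, 12), (7, 7), (7, 16), (8, 2), (8, 21), (10, 8), (10, 15), (14, 3), (14, 20), (15, 9), (15, 14), (16, 6), (16, 17), (17, 8), (17, 15), (19, 8), (19, 15), (20, 5), (20, 18)}; affine count = 26; |E(F_23)| = 27.

Discriminant check: Δ ∝ 4a³ + 27b² = 4·16³ + 27·8² = 4·4096 + 27·64 ≡ 11 (mod 23). Nonzero ⇒ E is nonsingular.
For each x ∈ F_23, compute rhs = x³ + 16·x + 8 mod 23, then count y ∈ F_23 with y² ≡ rhs.
  x = 0: rhs = 8, matching y values: 10, 13 (2 points).
  x = 1: rhs = 2, matching y values: 5, 18 (2 points).
  x = 2: rhs = 2, matching y values: 5, 18 (2 points).
  x = 3: rhs = 14, matching y values: none (0 points).
  x = 4: rhs = 21, matching y values: none (0 points).
  x = 5: rhs = 6, matching y values: 11, 12 (2 points).
  x = 6: rhs = 21, matching y values: none (0 points).
  x = 7: rhs = 3, matching y values: 7, 16 (2 points).
  x = 8: rhs = 4, matching y values: 2, 21 (2 points).
  x = 9: rhs = 7, matching y values: none (0 points).
  x = 10: rhs = 18, matching y values: 8, 15 (2 points).
  x = 11: rhs = 20, matching y values: none (0 points).
  x = 12: rhs = 19, matching y values: none (0 points).
  x = 13: rhs = 21, matching y values: none (0 points).
  x = 14: rhs = 9, matching y values: 3, 20 (2 points).
  x = 15: rhs = 12, matching y values: 9, 14 (2 points).
  x = 16: rhs = 13, matching y values: 6, 17 (2 points).
  x = 17: rhs = 18, matching y values: 8, 15 (2 points).
  x = 18: rhs = 10, matching y values: none (0 points).
  x = 19: rhs = 18, matching y values: 8, 15 (2 points).
  x = 20: rhs = 2, matching y values: 5, 18 (2 points).
  x = 21: rhs = 14, matching y values: none (0 points).
  x = 22: rhs = 14, matching y values: none (0 points).
Total affine count: 26.
Full point count |E(F_23)| = 26 + 1 = 27.
Hasse bound: |27 − (23+1)| = |3| = 3 ≤ 2√23 ≈ 9.5917 ✓.


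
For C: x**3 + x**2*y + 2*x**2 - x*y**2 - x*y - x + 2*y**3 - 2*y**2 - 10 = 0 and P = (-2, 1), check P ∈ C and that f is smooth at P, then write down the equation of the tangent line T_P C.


Tangent line at P: -3*x + 12*y - 18 = 0.

Step 1: f(-2, 1) = 0, so P lies on C.
Step 2: partial derivatives
  f_x(x, y) = 3*x**2 + 2*x*y + 4*x - y**2 - y - 1, f_y(x, y) = x**2 - 2*x*y - x + 6*y**2 - 4*y.
  f_x(P) = -3, f_y(P) = 12 (gradient nonzero, so P is smooth).
Step 3: tangent line at P: -3·(x − -2) + 12·(y − 1) = 0.
Expanding: -3*x + 12*y - 18 = 0.


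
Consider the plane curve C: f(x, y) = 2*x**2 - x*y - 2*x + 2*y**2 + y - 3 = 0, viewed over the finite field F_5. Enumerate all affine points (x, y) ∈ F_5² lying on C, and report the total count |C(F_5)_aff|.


Affine F_5-points: {(0, 1), (1, 2), (1, 3), (4, 1), (4, 3)}; count = 5.

For each of the 25 pairs (x, y) ∈ F_5², evaluate f(x, y) mod 5. Record the zeros.
  x = 0: [0↦2, 1↦0, 2↦2, 3↦3, 4↦3]  zeros at y ∈ {1}
  x = 1: [0↦2, 1↦4, 2↦0, 3↦0, 4↦4]  zeros at y ∈ {2, 3}
  x = 2: [0↦1, 1↦2, 2↦2, 3↦1, 4↦4]  zeros at y ∈ ∅
  x = 3: [0↦4, 1↦4, 2↦3, 3↦1, 4↦3]  zeros at y ∈ ∅
  x = 4: [0↦1, 1↦0, 2↦3, 3↦0, 4↦1]  zeros at y ∈ {1, 3}
Collecting zeros: affine points = {(0, 1), (1, 2), (1, 3), (4, 1), (4, 3)}.
Total count |C(F_5)_aff| = 5.


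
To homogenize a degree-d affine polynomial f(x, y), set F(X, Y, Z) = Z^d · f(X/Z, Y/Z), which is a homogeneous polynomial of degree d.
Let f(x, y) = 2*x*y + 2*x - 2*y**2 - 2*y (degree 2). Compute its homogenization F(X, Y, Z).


F(X, Y, Z) = 2*X*Y + 2*X*Z - 2*Y**2 - 2*Y*Z

deg(f) = 2.
Substitute x = X/Z, y = Y/Z into f, then multiply by Z^2.
  monomial 2·x^1·y^1 ↦ 2·X^1·Y^1·Z^0.
  monomial 2·x^1·y^0 ↦ 2·X^1·Y^0·Z^1.
  monomial -2·x^0·y^2 ↦ -2·X^0·Y^2·Z^0.
  monomial -2·x^0·y^1 ↦ -2·X^0·Y^1·Z^1.
Collecting: F(X, Y, Z) = 2*X*Y + 2*X*Z - 2*Y**2 - 2*Y*Z.


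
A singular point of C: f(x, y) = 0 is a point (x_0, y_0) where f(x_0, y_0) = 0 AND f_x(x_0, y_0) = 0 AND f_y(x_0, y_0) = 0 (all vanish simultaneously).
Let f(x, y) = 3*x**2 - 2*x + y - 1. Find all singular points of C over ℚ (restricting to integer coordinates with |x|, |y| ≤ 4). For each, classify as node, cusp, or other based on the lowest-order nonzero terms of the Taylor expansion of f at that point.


No singular points in the scanned grid; C is smooth there.

Compute partial derivatives:
  f_x = 6*x - 2.
  f_y = 1.
f_y = 1 is a nonzero constant, so f_y never vanishes: no point (x, y) can satisfy f = f_x = f_y = 0. In particular no (x, y) ∈ {−4, ..., 4}² is singular; the curve is smooth.


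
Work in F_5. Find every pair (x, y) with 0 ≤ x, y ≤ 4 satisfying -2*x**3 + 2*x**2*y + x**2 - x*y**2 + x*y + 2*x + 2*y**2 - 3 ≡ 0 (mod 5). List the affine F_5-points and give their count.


Affine F_5-points: {(0, 2), (0, 3), (4, 4)}; count = 3.

For each of the 25 pairs (x, y) ∈ F_5², evaluate f(x, y) mod 5. Record the zeros.
  x = 0: [0↦2, 1↦4, 2↦0, 3↦0, 4↦4]  zeros at y ∈ {2, 3}
  x = 1: [0↦3, 1↦2, 2↦3, 3↦1, 4↦1]  zeros at y ∈ ∅
  x = 2: [0↦4, 1↦4, 2↦4, 3↦4, 4↦4]  zeros at y ∈ ∅
  x = 3: [0↦3, 1↦3, 2↦1, 3↦2, 4↦1]  zeros at y ∈ ∅
  x = 4: [0↦3, 1↦2, 2↦2, 3↦3, 4↦0]  zeros at y ∈ {4}
Collecting zeros: affine points = {(0, 2), (0, 3), (4, 4)}.
Total count |C(F_5)_aff| = 3.


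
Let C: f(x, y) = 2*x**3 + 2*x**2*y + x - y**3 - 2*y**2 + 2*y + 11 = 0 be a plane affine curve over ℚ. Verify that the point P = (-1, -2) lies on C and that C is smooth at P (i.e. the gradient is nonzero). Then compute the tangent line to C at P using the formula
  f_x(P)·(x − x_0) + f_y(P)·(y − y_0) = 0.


Tangent line at P: 15*x + 15 = 0.

Step 1: f(-1, -2) = 0, so P lies on C.
Step 2: partial derivatives
  f_x(x, y) = 6*x**2 + 4*x*y + 1, f_y(x, y) = 2*x**2 - 3*y**2 - 4*y + 2.
  f_x(P) = 15, f_y(P) = 0 (gradient nonzero, so P is smooth).
Step 3: tangent line at P: 15·(x − -1) + 0·(y − -2) = 0.
Expanding: 15*x + 15 = 0.


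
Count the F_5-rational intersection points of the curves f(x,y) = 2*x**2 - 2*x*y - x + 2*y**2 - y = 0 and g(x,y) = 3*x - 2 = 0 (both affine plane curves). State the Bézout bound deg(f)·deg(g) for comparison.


Common zeros: ∅; count = 0; Bézout bound = 2.

deg(f) = 2, deg(g) = 1, so Bézout bound = 2.
Scan x ∈ F_5. For each x, list the y ∈ F_5 with f(x, y) ≡ 0 and those with g(x, y) ≡ 0 (mod 5); the common zeros in that column are the intersection.
  x = 0: f ≡ 0 at y ∈ {0, 3}; g ≡ 0 at y ∈ ∅; common: ∅.
  x = 1: f ≡ 0 at y ∈ {1, 3}; g ≡ 0 at y ∈ ∅; common: ∅.
  x = 2: f ≡ 0 at y ∈ ∅; g ≡ 0 at y ∈ ∅; common: ∅.
  x = 3: f ≡ 0 at y ∈ {0, 1}; g ≡ 0 at y ∈ ∅; common: ∅.
  x = 4: f ≡ 0 at y ∈ ∅; g ≡ 0 at y ∈ {0, 1, 2, 3, 4}; common: ∅.
Collecting: common zeros = ∅, so the count is 0.
Comparison with the Bézout bound: 0 ≤ 2 = deg(f)·deg(g), as expected for curves with no common component (the affine F_5-count falls short of the bound because intersections may lie at infinity, over extension fields, or carry multiplicity).


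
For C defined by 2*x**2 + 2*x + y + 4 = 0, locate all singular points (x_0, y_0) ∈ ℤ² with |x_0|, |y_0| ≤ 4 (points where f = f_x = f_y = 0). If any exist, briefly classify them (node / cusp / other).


No singular points in the scanned grid; C is smooth there.

Compute partial derivatives:
  f_x = 4*x + 2.
  f_y = 1.
f_y = 1 is a nonzero constant, so f_y never vanishes: no point (x, y) can satisfy f = f_x = f_y = 0. In particular no (x, y) ∈ {−4, ..., 4}² is singular; the curve is smooth.


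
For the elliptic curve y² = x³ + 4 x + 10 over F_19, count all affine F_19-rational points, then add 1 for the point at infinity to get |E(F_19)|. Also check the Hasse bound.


Affine points = {(2, 8), (2, 11), (3, 7), (3, 12), (7, 1), (7, 18), (10, 9), (10, 10), (11, 6), (11, 13), (12, 0), (13, 6), (13, 13), (14, 6), (14, 13), (15, 5), (15, 14), (16, 3), (16, 16), (18, 9), (18, 10)}; affine count = 21; |E(F_19)| = 22.

Discriminant check: Δ ∝ 4a³ + 27b² = 4·4³ + 27·10² = 4·64 + 27·100 ≡ 11 (mod 19). Nonzero ⇒ E is nonsingular.
For each x ∈ F_19, compute rhs = x³ + 4·x + 10 mod 19, then count y ∈ F_19 with y² ≡ rhs.
  x = 0: rhs = 10, matching y values: none (0 points).
  x = 1: rhs = 15, matching y values: none (0 points).
  x = 2: rhs = 7, matching y values: 8, 11 (2 points).
  x = 3: rhs = 11, matching y values: 7, 12 (2 points).
  x = 4: rhs = 14, matching y values: none (0 points).
  x = 5: rhs = 3, matching y values: none (0 points).
  x = 6: rhs = 3, matching y values: none (0 points).
  x = 7: rhs = 1, matching y values: 1, 18 (2 points).
  x = 8: rhs = 3, matching y values: none (0 points).
  x = 9: rhs = 15, matching y values: none (0 points).
  x = 10: rhs = 5, matching y values: 9, 10 (2 points).
  x = 11: rhs = 17, matching y values: 6, 13 (2 points).
  x = 12: rhs = 0, matching y values: 0 (1 points).
  x = 13: rhs = 17, matching y values: 6, 13 (2 points).
  x = 14: rhs = 17, matching y values: 6, 13 (2 points).
  x = 15: rhs = 6, matching y values: 5, 14 (2 points).
  x = 16: rhs = 9, matching y values: 3, 16 (2 points).
  x = 17: rhs = 13, matching y values: none (0 points).
  x = 18: rhs = 5, matching y values: 9, 10 (2 points).
Total affine count: 21.
Full point count |E(F_19)| = 21 + 1 = 22.
Hasse bound: |22 − (19+1)| = |2| = 2 ≤ 2√19 ≈ 8.7178 ✓.


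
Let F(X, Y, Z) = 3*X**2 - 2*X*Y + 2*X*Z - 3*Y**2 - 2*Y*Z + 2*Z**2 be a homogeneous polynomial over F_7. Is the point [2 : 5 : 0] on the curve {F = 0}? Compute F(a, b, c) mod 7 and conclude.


F(2,5,0) ≡ 1 (mod 7); P is NOT on the curve.

Evaluate F(2, 5, 0) term-by-term (mod 7).
  3*X**2 ↦ 3·4·1·1 = 12
  -2*X*Y ↦ -2·2·5·1 = -20
  2*X*Z ↦ 2·2·1·0 = 0
  -3*Y**2 ↦ -3·1·25·1 = -75
  -2*Y*Z ↦ -2·1·5·0 = 0
  2*Z**2 ↦ 2·1·1·0 = 0
Sum: F(2, 5, 0) = (12) + (-20) + (0) + (-75) + (0) + (0) = -83.
Reducing mod 7: -83 ≡ 1 (mod 7).
Since F(a, b, c) ≡ 1 ≠ 0 (mod 7), P does NOT lie on the curve.


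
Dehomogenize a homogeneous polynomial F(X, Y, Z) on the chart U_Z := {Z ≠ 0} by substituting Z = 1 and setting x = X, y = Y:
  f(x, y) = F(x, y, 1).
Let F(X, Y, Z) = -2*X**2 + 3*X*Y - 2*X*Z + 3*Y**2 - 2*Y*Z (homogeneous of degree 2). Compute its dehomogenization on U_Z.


f(x, y) = -2*x**2 + 3*x*y - 2*x + 3*y**2 - 2*y

On U_Z we set Z = 1. Each monomial c·X^i·Y^j·Z^k in F becomes c·x^i·y^j·1^k = c·x^i·y^j.
Substituting Z = 1: F(X, Y, 1) = -2*x**2 + 3*x*y - 2*x + 3*y**2 - 2*y.
Note: deg(f) ≤ deg(F) = 2; strict inequality happens when F is divisible by Z (lost terms).


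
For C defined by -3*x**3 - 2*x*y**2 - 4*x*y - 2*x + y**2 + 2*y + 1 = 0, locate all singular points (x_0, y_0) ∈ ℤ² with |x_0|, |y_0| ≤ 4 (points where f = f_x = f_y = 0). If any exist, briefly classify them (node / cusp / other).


Singular points: {(0, -1)}; classification: cusp.

Compute partial derivatives:
  f_x = -9*x**2 - 2*y**2 - 4*y - 2.
  f_y = -4*x*y - 4*x + 2*y + 2.
Scan x_0 ∈ {−4, ..., 4}. For each x_0, f_y(x_0, y) is a polynomial in y; find its integer roots y ∈ {−4, ..., 4}, then test f_x and f at those candidates.
  x = -4: f_y(-4, y) = 18*y + 18; vanishes at y ∈ {-1}. (-4, -1): f_x = -144 ≠ 0.
  x = -3: f_y(-3, y) = 14*y + 14; vanishes at y ∈ {-1}. (-3, -1): f_x = -81 ≠ 0.
  x = -2: f_y(-2, y) = 10*y + 10; vanishes at y ∈ {-1}. (-2, -1): f_x = -36 ≠ 0.
  x = -1: f_y(-1, y) = 6*y + 6; vanishes at y ∈ {-1}. (-1, -1): f_x = -9 ≠ 0.
  x = 0: f_y(0, y) = 2*y + 2; vanishes at y ∈ {-1}. (0, -1): f_x = 0, f = 0 — SINGULAR.
  x = 1: f_y(1, y) = -2*y - 2; vanishes at y ∈ {-1}. (1, -1): f_x = -9 ≠ 0.
  x = 2: f_y(2, y) = -6*y - 6; vanishes at y ∈ {-1}. (2, -1): f_x = -36 ≠ 0.
  x = 3: f_y(3, y) = -10*y - 10; vanishes at y ∈ {-1}. (3, -1): f_x = -81 ≠ 0.
  x = 4: f_y(4, y) = -14*y - 14; vanishes at y ∈ {-1}. (4, -1): f_x = -144 ≠ 0.
Only singular point on the grid: (0, -1).
Classify: substitute x = 0 + u, y = -1 + v and expand: f = -3*u**3 - 2*u*v**2 + v**2.
No constant or linear terms (consistent with a singular point). Quadratic part: v**2. Cubic part: -3*u**3 - 2*u*v**2.
The quadratic part v**2 is a perfect square, so there is a single (double) tangent line v = 0, i.e. y = -1. Restricting the cubic part to that line (v = 0) leaves -3*u**3 ≠ 0, so f is not divisible by v and the branch is v² ≈ 3*u**3 to lowest order — this is a cusp.
Classification: cusp.


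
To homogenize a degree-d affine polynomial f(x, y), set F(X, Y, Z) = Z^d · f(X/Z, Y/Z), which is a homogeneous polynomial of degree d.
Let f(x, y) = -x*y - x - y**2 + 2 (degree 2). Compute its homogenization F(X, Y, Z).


F(X, Y, Z) = -X*Y - X*Z - Y**2 + 2*Z**2

deg(f) = 2.
Substitute x = X/Z, y = Y/Z into f, then multiply by Z^2.
  monomial -1·x^1·y^1 ↦ -1·X^1·Y^1·Z^0.
  monomial -1·x^1·y^0 ↦ -1·X^1·Y^0·Z^1.
  monomial -1·x^0·y^2 ↦ -1·X^0·Y^2·Z^0.
  monomial 2·x^0·y^0 ↦ 2·X^0·Y^0·Z^2.
Collecting: F(X, Y, Z) = -X*Y - X*Z - Y**2 + 2*Z**2.


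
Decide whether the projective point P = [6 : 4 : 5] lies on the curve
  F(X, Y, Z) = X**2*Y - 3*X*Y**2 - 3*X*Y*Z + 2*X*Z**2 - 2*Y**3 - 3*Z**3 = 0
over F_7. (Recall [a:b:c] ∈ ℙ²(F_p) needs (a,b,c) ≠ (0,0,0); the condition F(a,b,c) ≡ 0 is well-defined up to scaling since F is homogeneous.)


F(6,4,5) ≡ 0 (mod 7); P is on the curve.

Evaluate F(6, 4, 5) term-by-term (mod 7).
  X**2*Y ↦ 1·36·4·1 = 144
  -3*X*Y**2 ↦ -3·6·16·1 = -288
  -3*X*Y*Z ↦ -3·6·4·5 = -360
  2*X*Z**2 ↦ 2·6·1·25 = 300
  -2*Y**3 ↦ -2·1·64·1 = -128
  -3*Z**3 ↦ -3·1·1·125 = -375
Sum: F(6, 4, 5) = (144) + (-288) + (-360) + (300) + (-128) + (-375) = -707.
Reducing mod 7: -707 ≡ 0 (mod 7).
Since F(a, b, c) ≡ 0 (mod 7), P lies on the curve.


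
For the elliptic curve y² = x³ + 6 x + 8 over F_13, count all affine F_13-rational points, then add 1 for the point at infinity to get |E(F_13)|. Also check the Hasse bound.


Affine points = {(3, 1), (3, 12), (6, 0), (7, 4), (7, 9), (8, 3), (8, 10), (11, 1), (11, 12), (12, 1), (12, 12)}; affine count = 11; |E(F_13)| = 12.

Discriminant check: Δ ∝ 4a³ + 27b² = 4·6³ + 27·8² = 4·216 + 27·64 ≡ 5 (mod 13). Nonzero ⇒ E is nonsingular.
For each x ∈ F_13, compute rhs = x³ + 6·x + 8 mod 13, then count y ∈ F_13 with y² ≡ rhs.
  x = 0: rhs = 8, matching y values: none (0 points).
  x = 1: rhs = 2, matching y values: none (0 points).
  x = 2: rhs = 2, matching y values: none (0 points).
  x = 3: rhs = 1, matching y values: 1, 12 (2 points).
  x = 4: rhs = 5, matching y values: none (0 points).
  x = 5: rhs = 7, matching y values: none (0 points).
  x = 6: rhs = 0, matching y values: 0 (1 points).
  x = 7: rhs = 3, matching y values: 4, 9 (2 points).
  x = 8: rhs = 9, matching y values: 3, 10 (2 points).
  x = 9: rhs = 11, matching y values: none (0 points).
  x = 10: rhs = 2, matching y values: none (0 points).
  x = 11: rhs = 1, matching y values: 1, 12 (2 points).
  x = 12: rhs = 1, matching y values: 1, 12 (2 points).
Total affine count: 11.
Full point count |E(F_13)| = 11 + 1 = 12.
Hasse bound: |12 − (13+1)| = |-2| = 2 ≤ 2√13 ≈ 7.2111 ✓.


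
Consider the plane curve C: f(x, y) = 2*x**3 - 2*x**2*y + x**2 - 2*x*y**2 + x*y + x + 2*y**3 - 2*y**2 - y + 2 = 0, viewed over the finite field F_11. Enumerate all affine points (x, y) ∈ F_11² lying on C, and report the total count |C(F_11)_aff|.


Affine F_11-points: {(0, 7), (1, 9), (2, 6), (4, 7), (7, 1), (8, 3), (8, 7), (8, 10), (10, 0)}; count = 9.

For each of the 121 pairs (x, y) ∈ F_11², evaluate f(x, y) mod 11. Record the zeros.
  x = 0: [0↦2, 1↦1, 2↦8, 3↦2, 4↦6, 5↦10, 6↦4, 7↦0, 8↦10, 9↦2, 10↦10]  zeros at y ∈ {7}
  x = 1: [0↦6, 1↦2, 2↦2, 3↦7, 4↦7, 5↦3, 6↦7, 7↦9, 8↦10, 9↦0, 10↦2]  zeros at y ∈ {9}
  x = 2: [0↦2, 1↦2, 2↦2, 3↦3, 4↦6, 5↦1, 6↦0, 7↦4, 8↦3, 9↦9, 10↦1]  zeros at y ∈ {6}
  x = 3: [0↦2, 1↦2, 2↦9, 3↦2, 4↦4, 5↦5, 6↦6, 7↦8, 8↦1, 9↦8, 10↦8]  zeros at y ∈ ∅
  x = 4: [0↦7, 1↦3, 2↦2, 3↦5, 4↦2, 5↦5, 6↦4, 7↦0, 8↦5, 9↦9, 10↦2]  zeros at y ∈ {7}
  x = 5: [0↦7, 1↦6, 2↦4, 3↦2, 4↦1, 5↦2, 6↦6, 7↦3, 8↦5, 9↦2, 10↦6]  zeros at y ∈ ∅
  x = 6: [0↦3, 1↦1, 2↦5, 3↦5, 4↦2, 5↦8, 6↦2, 7↦7, 8↦2, 9↦10, 10↦10]  zeros at y ∈ ∅
  x = 7: [0↦7, 1↦0, 2↦6, 3↦4, 4↦6, 5↦2, 6↦4, 7↦2, 8↦8, 9↦1, 10↦4]  zeros at y ∈ {1}
  x = 8: [0↦9, 1↦4, 2↦8, 3↦0, 4↦3, 5↦7, 6↦2, 7↦0, 8↦2, 9↦9, 10↦0]  zeros at y ∈ {3, 7, 10}
  x = 9: [0↦10, 1↦3, 2↦1, 3↦5, 4↦5, 5↦2, 6↦8, 7↦2, 8↦7, 9↦2, 10↦10]  zeros at y ∈ ∅
  x = 10: [0↦0, 1↦9, 2↦8, 3↦9, 4↦2, 5↦10, 6↦1, 7↦9, 8↦2, 9↦3, 10↦2]  zeros at y ∈ {0}
Collecting zeros: affine points = {(0, 7), (1, 9), (2, 6), (4, 7), (7, 1), (8, 3), (8, 7), (8, 10), (10, 0)}.
Total count |C(F_11)_aff| = 9.


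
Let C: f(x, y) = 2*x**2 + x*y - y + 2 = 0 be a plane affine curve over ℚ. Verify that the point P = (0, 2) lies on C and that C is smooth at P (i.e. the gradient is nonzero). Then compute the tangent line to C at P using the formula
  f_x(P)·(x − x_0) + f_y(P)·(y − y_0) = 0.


Tangent line at P: 2*x - y + 2 = 0.

Step 1: f(0, 2) = 0, so P lies on C.
Step 2: partial derivatives
  f_x(x, y) = 4*x + y, f_y(x, y) = x - 1.
  f_x(P) = 2, f_y(P) = -1 (gradient nonzero, so P is smooth).
Step 3: tangent line at P: 2·(x − 0) + -1·(y − 2) = 0.
Expanding: 2*x - y + 2 = 0.


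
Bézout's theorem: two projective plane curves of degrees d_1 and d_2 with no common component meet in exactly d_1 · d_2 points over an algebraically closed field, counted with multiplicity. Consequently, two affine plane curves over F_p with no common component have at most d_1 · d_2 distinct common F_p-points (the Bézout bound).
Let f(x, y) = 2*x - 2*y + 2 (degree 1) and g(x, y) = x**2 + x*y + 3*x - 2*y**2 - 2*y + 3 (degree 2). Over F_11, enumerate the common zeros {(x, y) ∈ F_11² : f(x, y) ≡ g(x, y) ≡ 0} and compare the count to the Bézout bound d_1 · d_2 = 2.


Common zeros: {(5, 6)}; count = 1; Bézout bound = 2.

deg(f) = 1, deg(g) = 2, so Bézout bound = 2.
Scan x ∈ F_11. For each x, list the y ∈ F_11 with f(x, y) ≡ 0 and those with g(x, y) ≡ 0 (mod 11); the common zeros in that column are the intersection.
  x = 0: f ≡ 0 at y ∈ {1}; g ≡ 0 at y ∈ ∅; common: ∅.
  x = 1: f ≡ 0 at y ∈ {2}; g ≡ 0 at y ∈ ∅; common: ∅.
  x = 2: f ≡ 0 at y ∈ {3}; g ≡ 0 at y ∈ {1, 10}; common: ∅.
  x = 3: f ≡ 0 at y ∈ {4}; g ≡ 0 at y ∈ {8, 9}; common: ∅.
  x = 4: f ≡ 0 at y ∈ {5}; g ≡ 0 at y ∈ ∅; common: ∅.
  x = 5: f ≡ 0 at y ∈ {6}; g ≡ 0 at y ∈ {1, 6}; common: {6}.
  x = 6: f ≡ 0 at y ∈ {7}; g ≡ 0 at y ∈ ∅; common: ∅.
  x = 7: f ≡ 0 at y ∈ {8}; g ≡ 0 at y ∈ {9, 10}; common: ∅.
  x = 8: f ≡ 0 at y ∈ {9}; g ≡ 0 at y ∈ {6, 8}; common: ∅.
  x = 9: f ≡ 0 at y ∈ {10}; g ≡ 0 at y ∈ ∅; common: ∅.
  x = 10: f ≡ 0 at y ∈ {0}; g ≡ 0 at y ∈ ∅; common: ∅.
Collecting: common zeros = {(5, 6)}, so the count is 1.
Comparison with the Bézout bound: 1 ≤ 2 = deg(f)·deg(g), as expected for curves with no common component (the affine F_11-count falls short of the bound because intersections may lie at infinity, over extension fields, or carry multiplicity).


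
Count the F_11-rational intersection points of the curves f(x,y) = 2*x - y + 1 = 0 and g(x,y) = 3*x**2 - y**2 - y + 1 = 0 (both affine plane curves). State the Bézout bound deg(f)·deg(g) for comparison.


Common zeros: ∅; count = 0; Bézout bound = 2.

deg(f) = 1, deg(g) = 2, so Bézout bound = 2.
Scan x ∈ F_11. For each x, list the y ∈ F_11 with f(x, y) ≡ 0 and those with g(x, y) ≡ 0 (mod 11); the common zeros in that column are the intersection.
  x = 0: f ≡ 0 at y ∈ {1}; g ≡ 0 at y ∈ {3, 7}; common: ∅.
  x = 1: f ≡ 0 at y ∈ {3}; g ≡ 0 at y ∈ ∅; common: ∅.
  x = 2: f ≡ 0 at y ∈ {5}; g ≡ 0 at y ∈ {1, 9}; common: ∅.
  x = 3: f ≡ 0 at y ∈ {7}; g ≡ 0 at y ∈ {2, 8}; common: ∅.
  x = 4: f ≡ 0 at y ∈ {9}; g ≡ 0 at y ∈ ∅; common: ∅.
  x = 5: f ≡ 0 at y ∈ {0}; g ≡ 0 at y ∈ ∅; common: ∅.
  x = 6: f ≡ 0 at y ∈ {2}; g ≡ 0 at y ∈ ∅; common: ∅.
  x = 7: f ≡ 0 at y ∈ {4}; g ≡ 0 at y ∈ ∅; common: ∅.
  x = 8: f ≡ 0 at y ∈ {6}; g ≡ 0 at y ∈ {2, 8}; common: ∅.
  x = 9: f ≡ 0 at y ∈ {8}; g ≡ 0 at y ∈ {1, 9}; common: ∅.
  x = 10: f ≡ 0 at y ∈ {10}; g ≡ 0 at y ∈ ∅; common: ∅.
Collecting: common zeros = ∅, so the count is 0.
Comparison with the Bézout bound: 0 ≤ 2 = deg(f)·deg(g), as expected for curves with no common component (the affine F_11-count falls short of the bound because intersections may lie at infinity, over extension fields, or carry multiplicity).


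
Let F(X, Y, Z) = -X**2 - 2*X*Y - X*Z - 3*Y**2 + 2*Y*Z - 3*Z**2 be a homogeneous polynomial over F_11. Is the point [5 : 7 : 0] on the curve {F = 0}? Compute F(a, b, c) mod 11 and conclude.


F(5,7,0) ≡ 0 (mod 11); P is on the curve.

Evaluate F(5, 7, 0) term-by-term (mod 11).
  -X**2 ↦ -1·25·1·1 = -25
  -2*X*Y ↦ -2·5·7·1 = -70
  -X*Z ↦ -1·5·1·0 = 0
  -3*Y**2 ↦ -3·1·49·1 = -147
  2*Y*Z ↦ 2·1·7·0 = 0
  -3*Z**2 ↦ -3·1·1·0 = 0
Sum: F(5, 7, 0) = (-25) + (-70) + (0) + (-147) + (0) + (0) = -242.
Reducing mod 11: -242 ≡ 0 (mod 11).
Since F(a, b, c) ≡ 0 (mod 11), P lies on the curve.


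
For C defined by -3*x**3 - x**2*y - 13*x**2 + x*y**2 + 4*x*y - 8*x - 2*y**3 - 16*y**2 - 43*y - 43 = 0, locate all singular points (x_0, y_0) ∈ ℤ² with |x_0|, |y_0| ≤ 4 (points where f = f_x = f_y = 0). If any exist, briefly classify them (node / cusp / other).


Singular points: {(-1, -3)}; classification: node.

Compute partial derivatives:
  f_x = -9*x**2 - 2*x*y - 26*x + y**2 + 4*y - 8.
  f_y = -x**2 + 2*x*y + 4*x - 6*y**2 - 32*y - 43.
Scan x_0 ∈ {−4, ..., 4}. For each x_0, f_y(x_0, y) is a polynomial in y; find its integer roots y ∈ {−4, ..., 4}, then test f_x and f at those candidates.
  x = -4: f_y(-4, y) = -6*y**2 - 40*y - 75; no integer root y with |y| ≤ 4.
  x = -3: f_y(-3, y) = -6*y**2 - 38*y - 64; no integer root y with |y| ≤ 4.
  x = -2: f_y(-2, y) = -6*y**2 - 36*y - 55; no integer root y with |y| ≤ 4.
  x = -1: f_y(-1, y) = -6*y**2 - 34*y - 48; vanishes at y ∈ {-3}. (-1, -3): f_x = 0, f = 0 — SINGULAR.
  x = 0: f_y(0, y) = -6*y**2 - 32*y - 43; no integer root y with |y| ≤ 4.
  x = 1: f_y(1, y) = -6*y**2 - 30*y - 40; no integer root y with |y| ≤ 4.
  x = 2: f_y(2, y) = -6*y**2 - 28*y - 39; no integer root y with |y| ≤ 4.
  x = 3: f_y(3, y) = -6*y**2 - 26*y - 40; no integer root y with |y| ≤ 4.
  x = 4: f_y(4, y) = -6*y**2 - 24*y - 43; no integer root y with |y| ≤ 4.
Only singular point on the grid: (-1, -3).
Classify: substitute x = -1 + u, y = -3 + v and expand: f = -3*u**3 - u**2*v - u**2 + u*v**2 - 2*v**3 + v**2.
No constant or linear terms (consistent with a singular point). Quadratic part: -u**2 + v**2. Cubic part: -3*u**3 - u**2*v + u*v**2 - 2*v**3.
The quadratic part v**2 - u**2 = (v − u)(v + u) splits into two distinct linear factors, so there are two distinct tangent lines y − -3 = ±(x − -1) — this is a node (ordinary double point).
Classification: node.


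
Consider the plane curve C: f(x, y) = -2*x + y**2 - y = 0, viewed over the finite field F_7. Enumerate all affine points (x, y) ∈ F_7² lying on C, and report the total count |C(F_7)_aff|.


Affine F_7-points: {(0, 0), (0, 1), (1, 2), (1, 6), (3, 3), (3, 5), (6, 4)}; count = 7.

For each of the 49 pairs (x, y) ∈ F_7², evaluate f(x, y) mod 7. Record the zeros.
  x = 0: [0↦0, 1↦0, 2↦2, 3↦6, 4↦5, 5↦6, 6↦2]  zeros at y ∈ {0, 1}
  x = 1: [0↦5, 1↦5, 2↦0, 3↦4, 4↦3, 5↦4, 6↦0]  zeros at y ∈ {2, 6}
  x = 2: [0↦3, 1↦3, 2↦5, 3↦2, 4↦1, 5↦2, 6↦5]  zeros at y ∈ ∅
  x = 3: [0↦1, 1↦1, 2↦3, 3↦0, 4↦6, 5↦0, 6↦3]  zeros at y ∈ {3, 5}
  x = 4: [0↦6, 1↦6, 2↦1, 3↦5, 4↦4, 5↦5, 6↦1]  zeros at y ∈ ∅
  x = 5: [0↦4, 1↦4, 2↦6, 3↦3, 4↦2, 5↦3, 6↦6]  zeros at y ∈ ∅
  x = 6: [0↦2, 1↦2, 2↦4, 3↦1, 4↦0, 5↦1, 6↦4]  zeros at y ∈ {4}
Collecting zeros: affine points = {(0, 0), (0, 1), (1, 2), (1, 6), (3, 3), (3, 5), (6, 4)}.
Total count |C(F_7)_aff| = 7.


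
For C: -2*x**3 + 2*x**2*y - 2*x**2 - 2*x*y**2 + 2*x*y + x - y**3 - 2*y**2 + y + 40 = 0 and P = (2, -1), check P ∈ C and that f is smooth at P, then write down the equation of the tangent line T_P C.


Tangent line at P: -43*x + 22*y + 108 = 0.

Step 1: f(2, -1) = 0, so P lies on C.
Step 2: partial derivatives
  f_x(x, y) = -6*x**2 + 4*x*y - 4*x - 2*y**2 + 2*y + 1, f_y(x, y) = 2*x**2 - 4*x*y + 2*x - 3*y**2 - 4*y + 1.
  f_x(P) = -43, f_y(P) = 22 (gradient nonzero, so P is smooth).
Step 3: tangent line at P: -43·(x − 2) + 22·(y − -1) = 0.
Expanding: -43*x + 22*y + 108 = 0.


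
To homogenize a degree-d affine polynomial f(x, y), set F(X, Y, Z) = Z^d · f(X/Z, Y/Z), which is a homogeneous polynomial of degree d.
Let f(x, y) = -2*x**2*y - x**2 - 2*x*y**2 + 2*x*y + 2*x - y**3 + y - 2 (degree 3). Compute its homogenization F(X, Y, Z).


F(X, Y, Z) = -2*X**2*Y - X**2*Z - 2*X*Y**2 + 2*X*Y*Z + 2*X*Z**2 - Y**3 + Y*Z**2 - 2*Z**3

deg(f) = 3.
Substitute x = X/Z, y = Y/Z into f, then multiply by Z^3.
  monomial -2·x^2·y^1 ↦ -2·X^2·Y^1·Z^0.
  monomial -1·x^2·y^0 ↦ -1·X^2·Y^0·Z^1.
  monomial -2·x^1·y^2 ↦ -2·X^1·Y^2·Z^0.
  monomial 2·x^1·y^1 ↦ 2·X^1·Y^1·Z^1.
  monomial 2·x^1·y^0 ↦ 2·X^1·Y^0·Z^2.
  monomial -1·x^0·y^3 ↦ -1·X^0·Y^3·Z^0.
  monomial 1·x^0·y^1 ↦ 1·X^0·Y^1·Z^2.
  monomial -2·x^0·y^0 ↦ -2·X^0·Y^0·Z^3.
Collecting: F(X, Y, Z) = -2*X**2*Y - X**2*Z - 2*X*Y**2 + 2*X*Y*Z + 2*X*Z**2 - Y**3 + Y*Z**2 - 2*Z**3.


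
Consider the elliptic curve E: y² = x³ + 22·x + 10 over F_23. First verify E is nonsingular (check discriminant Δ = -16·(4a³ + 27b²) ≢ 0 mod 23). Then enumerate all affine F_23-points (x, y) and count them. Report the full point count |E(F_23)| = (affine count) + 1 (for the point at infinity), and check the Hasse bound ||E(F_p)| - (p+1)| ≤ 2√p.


Affine points = {(2, 4), (2, 19), (4, 1), (4, 22), (6, 6), (6, 17), (7, 1), (7, 22), (8, 10), (8, 13), (12, 1), (12, 22), (13, 3), (13, 20), (14, 7), (14, 16), (15, 9), (15, 14), (20, 3), (20, 20), (21, 2), (21, 21)}; affine count = 22; |E(F_23)| = 23.

Discriminant check: Δ ∝ 4a³ + 27b² = 4·22³ + 27·10² = 4·10648 + 27·100 ≡ 5 (mod 23). Nonzero ⇒ E is nonsingular.
For each x ∈ F_23, compute rhs = x³ + 22·x + 10 mod 23, then count y ∈ F_23 with y² ≡ rhs.
  x = 0: rhs = 10, matching y values: none (0 points).
  x = 1: rhs = 10, matching y values: none (0 points).
  x = 2: rhs = 16, matching y values: 4, 19 (2 points).
  x = 3: rhs = 11, matching y values: none (0 points).
  x = 4: rhs = 1, matching y values: 1, 22 (2 points).
  x = 5: rhs = 15, matching y values: none (0 points).
  x = 6: rhs = 13, matching y values: 6, 17 (2 points).
  x = 7: rhs = 1, matching y values: 1, 22 (2 points).
  x = 8: rhs = 8, matching y values: 10, 13 (2 points).
  x = 9: rhs = 17, matching y values: none (0 points).
  x = 10: rhs = 11, matching y values: none (0 points).
  x = 11: rhs = 19, matching y values: none (0 points).
  x = 12: rhs = 1, matching y values: 1, 22 (2 points).
  x = 13: rhs = 9, matching y values: 3, 20 (2 points).
  x = 14: rhs = 3, matching y values: 7, 16 (2 points).
  x = 15: rhs = 12, matching y values: 9, 14 (2 points).
  x = 16: rhs = 19, matching y values: none (0 points).
  x = 17: rhs = 7, matching y values: none (0 points).
  x = 18: rhs = 5, matching y values: none (0 points).
  x = 19: rhs = 19, matching y values: none (0 points).
  x = 20: rhs = 9, matching y values: 3, 20 (2 points).
  x = 21: rhs = 4, matching y values: 2, 21 (2 points).
  x = 22: rhs = 10, matching y values: none (0 points).
Total affine count: 22.
Full point count |E(F_23)| = 22 + 1 = 23.
Hasse bound: |23 − (23+1)| = |-1| = 1 ≤ 2√23 ≈ 9.5917 ✓.


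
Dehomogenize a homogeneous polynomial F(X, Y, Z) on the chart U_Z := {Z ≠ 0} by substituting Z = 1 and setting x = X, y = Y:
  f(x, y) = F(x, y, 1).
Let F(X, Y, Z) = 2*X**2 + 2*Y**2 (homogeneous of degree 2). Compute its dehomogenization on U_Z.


f(x, y) = 2*x**2 + 2*y**2

On U_Z we set Z = 1. Each monomial c·X^i·Y^j·Z^k in F becomes c·x^i·y^j·1^k = c·x^i·y^j.
Substituting Z = 1: F(X, Y, 1) = 2*x**2 + 2*y**2.
Note: deg(f) ≤ deg(F) = 2; strict inequality happens when F is divisible by Z (lost terms).


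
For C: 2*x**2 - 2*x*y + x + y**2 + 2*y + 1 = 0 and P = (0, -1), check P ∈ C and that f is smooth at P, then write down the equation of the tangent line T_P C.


Tangent line at P: 3*x = 0.

Step 1: f(0, -1) = 0, so P lies on C.
Step 2: partial derivatives
  f_x(x, y) = 4*x - 2*y + 1, f_y(x, y) = -2*x + 2*y + 2.
  f_x(P) = 3, f_y(P) = 0 (gradient nonzero, so P is smooth).
Step 3: tangent line at P: 3·(x − 0) + 0·(y − -1) = 0.
Expanding: 3*x = 0.


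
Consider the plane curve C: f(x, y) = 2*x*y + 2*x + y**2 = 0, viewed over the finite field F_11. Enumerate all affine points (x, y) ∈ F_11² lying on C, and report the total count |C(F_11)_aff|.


Affine F_11-points: {(0, 0), (2, 9), (3, 2), (3, 3), (5, 4), (5, 8), (8, 1), (8, 5), (10, 6), (10, 7)}; count = 10.

For each of the 121 pairs (x, y) ∈ F_11², evaluate f(x, y) mod 11. Record the zeros.
  x = 0: [0↦0, 1↦1, 2↦4, 3↦9, 4↦5, 5↦3, 6↦3, 7↦5, 8↦9, 9↦4, 10↦1]  zeros at y ∈ {0}
  x = 1: [0↦2, 1↦5, 2↦10, 3↦6, 4↦4, 5↦4, 6↦6, 7↦10, 8↦5, 9↦2, 10↦1]  zeros at y ∈ ∅
  x = 2: [0↦4, 1↦9, 2↦5, 3↦3, 4↦3, 5↦5, 6↦9, 7↦4, 8↦1, 9↦0, 10↦1]  zeros at y ∈ {9}
  x = 3: [0↦6, 1↦2, 2↦0, 3↦0, 4↦2, 5↦6, 6↦1, 7↦9, 8↦8, 9↦9, 10↦1]  zeros at y ∈ {2, 3}
  x = 4: [0↦8, 1↦6, 2↦6, 3↦8, 4↦1, 5↦7, 6↦4, 7↦3, 8↦4, 9↦7, 10↦1]  zeros at y ∈ ∅
  x = 5: [0↦10, 1↦10, 2↦1, 3↦5, 4↦0, 5↦8, 6↦7, 7↦8, 8↦0, 9↦5, 10↦1]  zeros at y ∈ {4, 8}
  x = 6: [0↦1, 1↦3, 2↦7, 3↦2, 4↦10, 5↦9, 6↦10, 7↦2, 8↦7, 9↦3, 10↦1]  zeros at y ∈ ∅
  x = 7: [0↦3, 1↦7, 2↦2, 3↦10, 4↦9, 5↦10, 6↦2, 7↦7, 8↦3, 9↦1, 10↦1]  zeros at y ∈ ∅
  x = 8: [0↦5, 1↦0, 2↦8, 3↦7, 4↦8, 5↦0, 6↦5, 7↦1, 8↦10, 9↦10, 10↦1]  zeros at y ∈ {1, 5}
  x = 9: [0↦7, 1↦4, 2↦3, 3↦4, 4↦7, 5↦1, 6↦8, 7↦6, 8↦6, 9↦8, 10↦1]  zeros at y ∈ ∅
  x = 10: [0↦9, 1↦8, 2↦9, 3↦1, 4↦6, 5↦2, 6↦0, 7↦0, 8↦2, 9↦6, 10↦1]  zeros at y ∈ {6, 7}
Collecting zeros: affine points = {(0, 0), (2, 9), (3, 2), (3, 3), (5, 4), (5, 8), (8, 1), (8, 5), (10, 6), (10, 7)}.
Total count |C(F_11)_aff| = 10.


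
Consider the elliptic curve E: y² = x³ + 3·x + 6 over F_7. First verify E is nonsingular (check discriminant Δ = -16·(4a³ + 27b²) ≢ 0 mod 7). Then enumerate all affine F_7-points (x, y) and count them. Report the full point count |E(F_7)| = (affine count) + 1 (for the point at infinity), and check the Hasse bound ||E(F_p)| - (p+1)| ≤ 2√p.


Affine points = {(3, 0), (6, 3), (6, 4)}; affine count = 3; |E(F_7)| = 4.

Discriminant check: Δ ∝ 4a³ + 27b² = 4·3³ + 27·6² = 4·27 + 27·36 ≡ 2 (mod 7). Nonzero ⇒ E is nonsingular.
For each x ∈ F_7, compute rhs = x³ + 3·x + 6 mod 7, then count y ∈ F_7 with y² ≡ rhs.
  x = 0: rhs = 6, matching y values: none (0 points).
  x = 1: rhs = 3, matching y values: none (0 points).
  x = 2: rhs = 6, matching y values: none (0 points).
  x = 3: rhs = 0, matching y values: 0 (1 points).
  x = 4: rhs = 5, matching y values: none (0 points).
  x = 5: rhs = 6, matching y values: none (0 points).
  x = 6: rhs = 2, matching y values: 3, 4 (2 points).
Total affine count: 3.
Full point count |E(F_7)| = 3 + 1 = 4.
Hasse bound: |4 − (7+1)| = |-4| = 4 ≤ 2√7 ≈ 5.2915 ✓.


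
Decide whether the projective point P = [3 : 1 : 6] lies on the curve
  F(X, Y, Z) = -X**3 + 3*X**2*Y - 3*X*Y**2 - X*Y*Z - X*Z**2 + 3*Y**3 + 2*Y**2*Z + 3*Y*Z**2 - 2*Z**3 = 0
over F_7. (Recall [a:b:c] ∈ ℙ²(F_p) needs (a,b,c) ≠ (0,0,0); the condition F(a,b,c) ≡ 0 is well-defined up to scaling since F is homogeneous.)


F(3,1,6) ≡ 4 (mod 7); P is NOT on the curve.

Evaluate F(3, 1, 6) term-by-term (mod 7).
  -X**3 ↦ -1·27·1·1 = -27
  3*X**2*Y ↦ 3·9·1·1 = 27
  -3*X*Y**2 ↦ -3·3·1·1 = -9
  -X*Y*Z ↦ -1·3·1·6 = -18
  -X*Z**2 ↦ -1·3·1·36 = -108
  3*Y**3 ↦ 3·1·1·1 = 3
  2*Y**2*Z ↦ 2·1·1·6 = 12
  3*Y*Z**2 ↦ 3·1·1·36 = 108
  -2*Z**3 ↦ -2·1·1·216 = -432
Sum: F(3, 1, 6) = (-27) + (27) + (-9) + (-18) + (-108) + (3) + (12) + (108) + (-432) = -444.
Reducing mod 7: -444 ≡ 4 (mod 7).
Since F(a, b, c) ≡ 4 ≠ 0 (mod 7), P does NOT lie on the curve.


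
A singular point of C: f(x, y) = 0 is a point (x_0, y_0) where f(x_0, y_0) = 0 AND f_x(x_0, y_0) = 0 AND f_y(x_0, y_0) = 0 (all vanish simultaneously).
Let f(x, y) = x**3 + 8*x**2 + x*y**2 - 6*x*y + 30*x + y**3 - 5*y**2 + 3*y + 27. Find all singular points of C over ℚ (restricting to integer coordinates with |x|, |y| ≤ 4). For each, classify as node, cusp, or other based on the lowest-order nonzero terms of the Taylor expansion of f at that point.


Singular points: {(-3, 3)}; classification: node.

Compute partial derivatives:
  f_x = 3*x**2 + 16*x + y**2 - 6*y + 30.
  f_y = 2*x*y - 6*x + 3*y**2 - 10*y + 3.
Scan x_0 ∈ {−4, ..., 4}. For each x_0, f_y(x_0, y) is a polynomial in y; find its integer roots y ∈ {−4, ..., 4}, then test f_x and f at those candidates.
  x = -4: f_y(-4, y) = 3*y**2 - 18*y + 27; vanishes at y ∈ {3}. (-4, 3): f_x = 5 ≠ 0.
  x = -3: f_y(-3, y) = 3*y**2 - 16*y + 21; vanishes at y ∈ {3}. (-3, 3): f_x = 0, f = 0 — SINGULAR.
  x = -2: f_y(-2, y) = 3*y**2 - 14*y + 15; vanishes at y ∈ {3}. (-2, 3): f_x = 1 ≠ 0.
  x = -1: f_y(-1, y) = 3*y**2 - 12*y + 9; vanishes at y ∈ {1, 3}. (-1, 1): f_x = 12 ≠ 0; (-1, 3): f_x = 8 ≠ 0.
  x = 0: f_y(0, y) = 3*y**2 - 10*y + 3; vanishes at y ∈ {3}. (0, 3): f_x = 21 ≠ 0.
  x = 1: f_y(1, y) = 3*y**2 - 8*y - 3; vanishes at y ∈ {3}. (1, 3): f_x = 40 ≠ 0.
  x = 2: f_y(2, y) = 3*y**2 - 6*y - 9; vanishes at y ∈ {-1, 3}. (2, -1): f_x = 81 ≠ 0; (2, 3): f_x = 65 ≠ 0.
  x = 3: f_y(3, y) = 3*y**2 - 4*y - 15; vanishes at y ∈ {3}. (3, 3): f_x = 96 ≠ 0.
  x = 4: f_y(4, y) = 3*y**2 - 2*y - 21; vanishes at y ∈ {3}. (4, 3): f_x = 133 ≠ 0.
Only singular point on the grid: (-3, 3).
Classify: substitute x = -3 + u, y = 3 + v and expand: f = u**3 - u**2 + u*v**2 + v**3 + v**2.
No constant or linear terms (consistent with a singular point). Quadratic part: -u**2 + v**2. Cubic part: u**3 + u*v**2 + v**3.
The quadratic part v**2 - u**2 = (v − u)(v + u) splits into two distinct linear factors, so there are two distinct tangent lines y − 3 = ±(x − -3) — this is a node (ordinary double point).
Classification: node.


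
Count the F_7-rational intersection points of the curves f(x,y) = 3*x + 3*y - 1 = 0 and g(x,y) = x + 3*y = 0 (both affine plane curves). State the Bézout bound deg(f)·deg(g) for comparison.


Common zeros: {(4, 1)}; count = 1; Bézout bound = 1.

deg(f) = 1, deg(g) = 1, so Bézout bound = 1.
Scan x ∈ F_7. For each x, list the y ∈ F_7 with f(x, y) ≡ 0 and those with g(x, y) ≡ 0 (mod 7); the common zeros in that column are the intersection.
  x = 0: f ≡ 0 at y ∈ {5}; g ≡ 0 at y ∈ {0}; common: ∅.
  x = 1: f ≡ 0 at y ∈ {4}; g ≡ 0 at y ∈ {2}; common: ∅.
  x = 2: f ≡ 0 at y ∈ {3}; g ≡ 0 at y ∈ {4}; common: ∅.
  x = 3: f ≡ 0 at y ∈ {2}; g ≡ 0 at y ∈ {6}; common: ∅.
  x = 4: f ≡ 0 at y ∈ {1}; g ≡ 0 at y ∈ {1}; common: {1}.
  x = 5: f ≡ 0 at y ∈ {0}; g ≡ 0 at y ∈ {3}; common: ∅.
  x = 6: f ≡ 0 at y ∈ {6}; g ≡ 0 at y ∈ {5}; common: ∅.
Collecting: common zeros = {(4, 1)}, so the count is 1.
Comparison with the Bézout bound: 1 ≤ 1 = deg(f)·deg(g), as expected for curves with no common component (the bound is attained).


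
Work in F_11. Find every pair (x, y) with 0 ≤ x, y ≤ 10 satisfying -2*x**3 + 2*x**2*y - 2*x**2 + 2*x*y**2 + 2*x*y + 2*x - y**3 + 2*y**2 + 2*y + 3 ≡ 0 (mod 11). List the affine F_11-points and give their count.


Affine F_11-points: {(0, 3), (1, 10), (2, 8), (3, 6), (4, 2), (5, 5), (6, 3), (6, 8), (7, 1), (7, 3), (8, 0), (9, 10), (10, 4), (10, 8), (10, 10)}; count = 15.

For each of the 121 pairs (x, y) ∈ F_11², evaluate f(x, y) mod 11. Record the zeros.
  x = 0: [0↦3, 1↦6, 2↦7, 3↦0, 4↦1, 5↦4, 6↦3, 7↦3, 8↦9, 9↦4, 10↦4]  zeros at y ∈ {3}
  x = 1: [0↦1, 1↦10, 2↦10, 3↦6, 4↦3, 5↦6, 6↦9, 7↦6, 8↦2, 9↦2, 10↦0]  zeros at y ∈ {10}
  x = 2: [0↦5, 1↦2, 2↦5, 3↦8, 4↦5, 5↦1, 6↦1, 7↦10, 8↦0, 9↦9, 10↦9]  zeros at y ∈ {8}
  x = 3: [0↦3, 1↦3, 2↦2, 3↦5, 4↦6, 5↦10, 6↦0, 7↦3, 8↦2, 9↦2, 10↦8]  zeros at y ∈ {6}
  x = 4: [0↦5, 1↦1, 2↦0, 3↦7, 4↦5, 5↦10, 6↦5, 7↦6, 8↦7, 9↦2, 10↦7]  zeros at y ∈ {2}
  x = 5: [0↦10, 1↦6, 2↦9, 3↦2, 4↦1, 5↦0, 6↦4, 7↦7, 8↦3, 9↦8, 10↦5]  zeros at y ∈ {5}
  x = 6: [0↦6, 1↦6, 2↦6, 3↦0, 4↦4, 5↦1, 6↦7, 7↦5, 8↦0, 9↦8, 10↦1]  zeros at y ∈ {3, 8}
  x = 7: [0↦3, 1↦0, 2↦1, 3↦0, 4↦2, 5↦1, 6↦2, 7↦10, 8↦8, 9↦1, 10↦5]  zeros at y ∈ {1, 3}
  x = 8: [0↦0, 1↦9, 2↦4, 3↦1, 4↦5, 5↦10, 6↦10, 7↦10, 8↦4, 9↦8, 10↦5]  zeros at y ∈ {0}
  x = 9: [0↦7, 1↦10, 2↦3, 3↦2, 4↦1, 5↦5, 6↦8, 7↦4, 8↦9, 9↦6, 10↦0]  zeros at y ∈ {10}
  x = 10: [0↦1, 1↦2, 2↦8, 3↦2, 4↦0, 5↦7, 6↦6, 7↦2, 8↦0, 9↦5, 10↦0]  zeros at y ∈ {4, 8, 10}
Collecting zeros: affine points = {(0, 3), (1, 10), (2, 8), (3, 6), (4, 2), (5, 5), (6, 3), (6, 8), (7, 1), (7, 3), (8, 0), (9, 10), (10, 4), (10, 8), (10, 10)}.
Total count |C(F_11)_aff| = 15.
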